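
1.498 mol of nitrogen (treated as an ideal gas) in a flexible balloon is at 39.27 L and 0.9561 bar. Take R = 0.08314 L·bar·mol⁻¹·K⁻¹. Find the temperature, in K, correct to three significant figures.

PV = nRT ⇒ T = PV/(nR) = (0.9561 × 39.27) / (1.498 × 0.08314)

T ≈ 301 K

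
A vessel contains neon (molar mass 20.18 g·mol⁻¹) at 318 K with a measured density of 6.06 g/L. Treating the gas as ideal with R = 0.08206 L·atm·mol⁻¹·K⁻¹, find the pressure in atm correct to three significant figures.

P ≈ 7.84 atm

ρ = PM/(RT) ⇒ P = ρRT/M = (6.06 × 0.08206 × 318.0) / 20.18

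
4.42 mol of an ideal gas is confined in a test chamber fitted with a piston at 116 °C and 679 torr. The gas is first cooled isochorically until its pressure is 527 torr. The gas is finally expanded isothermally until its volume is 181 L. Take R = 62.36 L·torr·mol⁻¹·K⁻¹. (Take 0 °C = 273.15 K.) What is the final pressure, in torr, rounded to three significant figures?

Convert: T₁ = 389.1 K.
From PV = nRT: V₁ = nRT₁/P₁ = 158.0 L.
V constant ⇒ P ∝ T: V₂ = V₁; T₂ = T₁·(P₂/P₁) = 302.0 K.
Isothermal, so P V is constant: T₃ = T₂; P₃ = P₂·(V₂/V₃) = 459.9 torr.

P₃ ≈ 460 torr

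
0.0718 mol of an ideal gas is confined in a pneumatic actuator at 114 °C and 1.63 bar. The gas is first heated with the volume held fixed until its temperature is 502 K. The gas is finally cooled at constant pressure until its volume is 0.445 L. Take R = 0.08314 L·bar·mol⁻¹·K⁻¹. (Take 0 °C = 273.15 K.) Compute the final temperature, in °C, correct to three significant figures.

T₃ ≈ -116 °C

Convert: T₁ = 387.1 K.
From PV = nRT: V₁ = nRT₁/P₁ = 1.418 L.
V constant ⇒ P ∝ T: V₂ = V₁; P₂ = P₁·(T₂/T₁) = 2.114 bar.
P constant ⇒ V ∝ T: P₃ = P₂; T₃ = T₂·(V₃/V₂) = 157.6 K.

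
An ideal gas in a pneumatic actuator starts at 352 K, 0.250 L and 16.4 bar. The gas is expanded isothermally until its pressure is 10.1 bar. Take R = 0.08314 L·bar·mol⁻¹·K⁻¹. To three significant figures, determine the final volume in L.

V₂ ≈ 0.406 L

Isothermal, so P V is constant: T₂ = T₁; V₂ = V₁·(P₁/P₂) = 0.4059 L.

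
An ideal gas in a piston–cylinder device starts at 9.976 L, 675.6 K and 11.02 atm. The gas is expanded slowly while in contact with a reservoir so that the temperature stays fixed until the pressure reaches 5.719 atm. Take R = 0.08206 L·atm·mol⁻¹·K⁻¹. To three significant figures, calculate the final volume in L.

V₂ ≈ 19.2 L

T constant ⇒ Boyle's law P V = const: T₂ = T₁; V₂ = V₁·(P₁/P₂) = 19.22 L.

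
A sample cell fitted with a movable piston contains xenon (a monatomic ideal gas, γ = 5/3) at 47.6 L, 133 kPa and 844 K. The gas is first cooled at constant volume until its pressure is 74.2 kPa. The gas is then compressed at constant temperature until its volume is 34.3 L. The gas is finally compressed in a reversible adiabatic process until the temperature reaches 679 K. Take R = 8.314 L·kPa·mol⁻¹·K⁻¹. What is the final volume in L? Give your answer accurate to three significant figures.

V constant ⇒ P ∝ T: V₂ = V₁; T₂ = T₁·(P₂/P₁) = 470.9 K.
T constant ⇒ Boyle's law P V = const: T₃ = T₂; P₃ = P₂·(V₂/V₃) = 103.0 kPa.
Reversible adiabatic, γ = 5/3: P₄ = P₃·(T₄/T₃)^(γ/(γ−1)) = 257.1 kPa; V₄ = V₃·(T₃/T₄)^(1/(γ−1)) = 19.81 L.

V₄ ≈ 19.8 L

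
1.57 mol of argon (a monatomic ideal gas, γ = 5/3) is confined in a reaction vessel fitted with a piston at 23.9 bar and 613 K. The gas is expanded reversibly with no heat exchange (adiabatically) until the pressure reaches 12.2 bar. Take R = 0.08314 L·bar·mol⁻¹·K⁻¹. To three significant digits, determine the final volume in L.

From PV = nRT: V₁ = nRT₁/P₁ = 3.348 L.
Reversible adiabatic, γ = 5/3: T₂ = T₁·(P₂/P₁)^((γ−1)/γ) = 468.4 K; V₂ = V₁·(P₁/P₂)^(1/γ) = 5.012 L.

V₂ ≈ 5.01 L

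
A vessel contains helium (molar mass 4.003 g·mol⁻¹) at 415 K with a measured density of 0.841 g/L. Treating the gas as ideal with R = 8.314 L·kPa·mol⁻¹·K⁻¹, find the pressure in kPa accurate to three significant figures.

ρ = PM/(RT) ⇒ P = ρRT/M = (0.841 × 8.314 × 415.0) / 4.003

P ≈ 725 kPa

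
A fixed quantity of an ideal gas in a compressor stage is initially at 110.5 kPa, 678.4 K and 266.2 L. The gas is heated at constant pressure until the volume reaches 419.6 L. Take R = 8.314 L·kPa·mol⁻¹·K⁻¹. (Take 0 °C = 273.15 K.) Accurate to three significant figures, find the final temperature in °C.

T₂ ≈ 796 °C

Isobaric, so V/T is constant: P₂ = P₁; T₂ = T₁·(V₂/V₁) = 1069 K.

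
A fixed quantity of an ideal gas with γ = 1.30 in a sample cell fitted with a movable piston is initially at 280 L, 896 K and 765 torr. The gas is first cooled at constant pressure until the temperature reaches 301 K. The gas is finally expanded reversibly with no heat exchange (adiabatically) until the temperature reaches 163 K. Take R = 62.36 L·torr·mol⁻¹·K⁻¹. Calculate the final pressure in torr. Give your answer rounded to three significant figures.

P₃ ≈ 53.6 torr

Isobaric, so V/T is constant: P₂ = P₁; V₂ = V₁·(T₂/T₁) = 94.06 L.
Reversible adiabatic, γ = 1.30: P₃ = P₂·(T₃/T₂)^(γ/(γ−1)) = 53.62 torr; V₃ = V₂·(T₂/T₃)^(1/(γ−1)) = 726.7 L.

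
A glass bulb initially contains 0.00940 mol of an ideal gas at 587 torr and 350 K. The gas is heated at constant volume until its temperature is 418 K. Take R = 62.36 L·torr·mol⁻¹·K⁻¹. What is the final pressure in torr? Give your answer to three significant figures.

From PV = nRT: V₁ = nRT₁/P₁ = 0.3495 L.
V constant ⇒ P ∝ T: V₂ = V₁; P₂ = P₁·(T₂/T₁) = 701.0 torr.

P₂ ≈ 701 torr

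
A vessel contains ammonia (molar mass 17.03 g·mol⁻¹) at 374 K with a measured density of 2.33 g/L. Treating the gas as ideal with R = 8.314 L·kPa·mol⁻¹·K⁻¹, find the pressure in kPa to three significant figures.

ρ = PM/(RT) ⇒ P = ρRT/M = (2.33 × 8.314 × 374.0) / 17.03

P ≈ 425 kPa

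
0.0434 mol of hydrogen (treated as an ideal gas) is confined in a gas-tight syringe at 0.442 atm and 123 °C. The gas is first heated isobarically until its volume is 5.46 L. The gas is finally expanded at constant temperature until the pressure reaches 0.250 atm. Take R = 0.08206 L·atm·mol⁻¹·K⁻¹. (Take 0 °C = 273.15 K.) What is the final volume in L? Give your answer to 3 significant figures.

Convert: T₁ = 396.1 K.
From PV = nRT: V₁ = nRT₁/P₁ = 3.192 L.
P constant ⇒ V ∝ T: P₂ = P₁; T₂ = T₁·(V₂/V₁) = 677.6 K.
T constant ⇒ Boyle's law P V = const: T₃ = T₂; V₃ = V₂·(P₂/P₃) = 9.653 L.

V₃ ≈ 9.65 L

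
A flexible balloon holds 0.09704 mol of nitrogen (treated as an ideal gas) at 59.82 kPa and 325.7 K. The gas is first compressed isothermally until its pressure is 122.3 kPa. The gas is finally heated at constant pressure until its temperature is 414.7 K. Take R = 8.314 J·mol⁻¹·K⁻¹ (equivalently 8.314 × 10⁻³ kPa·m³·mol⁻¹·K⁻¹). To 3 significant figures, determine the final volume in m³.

V₃ ≈ 0.00274 m³

From PV = nRT: V₁ = nRT₁/P₁ = 0.004393 m³.
T constant ⇒ Boyle's law P V = const: T₂ = T₁; V₂ = V₁·(P₁/P₂) = 0.002149 m³.
Isobaric, so V/T is constant: P₃ = P₂; V₃ = V₂·(T₃/T₂) = 0.002736 m³.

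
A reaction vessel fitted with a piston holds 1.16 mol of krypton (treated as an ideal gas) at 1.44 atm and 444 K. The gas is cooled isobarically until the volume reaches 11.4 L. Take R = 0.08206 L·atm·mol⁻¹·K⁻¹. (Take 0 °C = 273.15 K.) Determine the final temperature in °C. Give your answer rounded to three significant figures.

From PV = nRT: V₁ = nRT₁/P₁ = 29.35 L.
P constant ⇒ V ∝ T: P₂ = P₁; T₂ = T₁·(V₂/V₁) = 172.5 K.

T₂ ≈ -101 °C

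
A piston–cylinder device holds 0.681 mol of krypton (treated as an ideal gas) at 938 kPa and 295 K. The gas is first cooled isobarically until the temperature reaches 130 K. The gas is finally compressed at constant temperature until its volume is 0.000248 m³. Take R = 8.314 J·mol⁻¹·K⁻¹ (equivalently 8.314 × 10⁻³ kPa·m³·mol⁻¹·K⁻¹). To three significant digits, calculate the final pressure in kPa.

From PV = nRT: V₁ = nRT₁/P₁ = 0.001781 m³.
Isobaric, so V/T is constant: P₂ = P₁; V₂ = V₁·(T₂/T₁) = 0.0007847 m³.
T constant ⇒ Boyle's law P V = const: T₃ = T₂; P₃ = P₂·(V₂/V₃) = 2968 kPa.

P₃ ≈ 2.97e+03 kPa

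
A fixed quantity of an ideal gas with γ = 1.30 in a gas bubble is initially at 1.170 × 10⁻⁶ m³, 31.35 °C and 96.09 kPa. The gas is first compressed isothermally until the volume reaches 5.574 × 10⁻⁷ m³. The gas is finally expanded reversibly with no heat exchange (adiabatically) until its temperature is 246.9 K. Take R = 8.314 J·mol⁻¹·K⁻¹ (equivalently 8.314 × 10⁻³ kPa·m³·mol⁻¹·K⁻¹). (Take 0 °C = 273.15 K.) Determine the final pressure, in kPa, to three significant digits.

P₃ ≈ 81.3 kPa

Convert: T₁ = 304.5 K.
Isothermal, so P V is constant: T₂ = T₁; P₂ = P₁·(V₁/V₂) = 201.7 kPa.
Adiabatic (γ = 1.30), T V^(γ−1) and P V^γ constant: P₃ = P₂·(T₃/T₂)^(γ/(γ−1)) = 81.30 kPa; V₃ = V₂·(T₂/T₃)^(1/(γ−1)) = 1.121e-06 m³.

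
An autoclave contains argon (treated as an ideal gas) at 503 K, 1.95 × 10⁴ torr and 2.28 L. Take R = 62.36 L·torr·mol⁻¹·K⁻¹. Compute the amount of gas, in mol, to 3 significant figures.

PV = nRT ⇒ n = PV/(RT) = (1.95e+04 × 2.28) / (62.36 × 503)

n ≈ 1.42 mol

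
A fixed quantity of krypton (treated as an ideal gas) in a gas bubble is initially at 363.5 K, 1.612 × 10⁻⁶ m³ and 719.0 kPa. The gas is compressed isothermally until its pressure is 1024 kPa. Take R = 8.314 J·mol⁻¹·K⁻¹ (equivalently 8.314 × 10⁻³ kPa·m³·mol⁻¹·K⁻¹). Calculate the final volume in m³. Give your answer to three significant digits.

T constant ⇒ Boyle's law P V = const: T₂ = T₁; V₂ = V₁·(P₁/P₂) = 1.132e-06 m³.

V₂ ≈ 1.13e-06 m³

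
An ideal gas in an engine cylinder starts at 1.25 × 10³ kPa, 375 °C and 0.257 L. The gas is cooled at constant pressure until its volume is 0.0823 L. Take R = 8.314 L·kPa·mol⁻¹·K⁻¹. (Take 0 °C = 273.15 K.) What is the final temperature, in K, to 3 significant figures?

Convert: T₁ = 648.1 K.
Isobaric, so V/T is constant: P₂ = P₁; T₂ = T₁·(V₂/V₁) = 207.6 K.

T₂ ≈ 208 K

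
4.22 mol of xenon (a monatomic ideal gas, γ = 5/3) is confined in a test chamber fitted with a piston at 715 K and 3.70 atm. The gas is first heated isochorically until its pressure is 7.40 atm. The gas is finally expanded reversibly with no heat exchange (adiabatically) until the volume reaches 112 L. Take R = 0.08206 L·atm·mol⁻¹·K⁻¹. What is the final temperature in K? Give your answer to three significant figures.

T₃ ≈ 1.01e+03 K

From PV = nRT: V₁ = nRT₁/P₁ = 66.92 L.
V constant ⇒ P ∝ T: V₂ = V₁; T₂ = T₁·(P₂/P₁) = 1430 K.
Adiabatic (γ = 5/3), T V^(γ−1) and P V^γ constant: T₃ = T₂·(V₂/V₃)^(γ−1) = 1014 K; P₃ = P₂·(V₂/V₃)^γ = 3.137 atm.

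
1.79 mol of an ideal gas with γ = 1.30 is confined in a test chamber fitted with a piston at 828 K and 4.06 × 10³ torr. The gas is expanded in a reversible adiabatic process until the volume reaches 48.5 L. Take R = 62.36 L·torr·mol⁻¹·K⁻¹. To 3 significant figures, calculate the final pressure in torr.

From PV = nRT: V₁ = nRT₁/P₁ = 22.76 L.
Adiabatic (γ = 1.30), T V^(γ−1) and P V^γ constant: T₂ = T₁·(V₁/V₂)^(γ−1) = 659.9 K; P₂ = P₁·(V₁/V₂)^γ = 1519 torr.

P₂ ≈ 1.52e+03 torr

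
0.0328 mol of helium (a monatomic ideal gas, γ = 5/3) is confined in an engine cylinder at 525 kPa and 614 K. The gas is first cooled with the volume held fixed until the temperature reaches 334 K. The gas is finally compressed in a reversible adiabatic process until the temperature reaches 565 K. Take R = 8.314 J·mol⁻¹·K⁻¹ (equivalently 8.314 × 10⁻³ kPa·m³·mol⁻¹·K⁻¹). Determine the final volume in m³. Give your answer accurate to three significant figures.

V₃ ≈ 0.000145 m³

From PV = nRT: V₁ = nRT₁/P₁ = 0.0003189 m³.
V constant ⇒ P ∝ T: V₂ = V₁; P₂ = P₁·(T₂/T₁) = 285.6 kPa.
Adiabatic (γ = 5/3), T V^(γ−1) and P V^γ constant: P₃ = P₂·(T₃/T₂)^(γ/(γ−1)) = 1063 kPa; V₃ = V₂·(T₂/T₃)^(1/(γ−1)) = 0.0001450 m³.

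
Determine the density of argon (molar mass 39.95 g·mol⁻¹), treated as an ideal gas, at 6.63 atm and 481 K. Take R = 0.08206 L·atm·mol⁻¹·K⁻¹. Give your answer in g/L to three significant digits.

ρ = PM/(RT) = (6.63 × 39.95) / (0.08206 × 481.0)

ρ ≈ 6.71 g/L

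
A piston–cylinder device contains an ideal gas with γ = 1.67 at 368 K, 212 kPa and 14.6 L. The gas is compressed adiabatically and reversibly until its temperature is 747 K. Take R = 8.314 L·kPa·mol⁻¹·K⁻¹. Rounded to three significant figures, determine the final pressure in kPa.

P₂ ≈ 1.24e+03 kPa

Reversible adiabatic, γ = 1.67: P₂ = P₁·(T₂/T₁)^(γ/(γ−1)) = 1238 kPa; V₂ = V₁·(T₁/T₂)^(1/(γ−1)) = 5.075 L.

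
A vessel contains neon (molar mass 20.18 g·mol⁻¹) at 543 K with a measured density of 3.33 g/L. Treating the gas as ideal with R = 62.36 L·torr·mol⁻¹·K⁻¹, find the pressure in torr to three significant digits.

ρ = PM/(RT) ⇒ P = ρRT/M = (3.33 × 62.36 × 543.0) / 20.18

P ≈ 5.59e+03 torr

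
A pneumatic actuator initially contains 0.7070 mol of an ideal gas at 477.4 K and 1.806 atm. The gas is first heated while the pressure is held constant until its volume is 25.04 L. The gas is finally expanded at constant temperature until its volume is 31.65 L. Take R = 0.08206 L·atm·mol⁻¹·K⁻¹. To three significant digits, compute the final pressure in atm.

P₃ ≈ 1.43 atm

From PV = nRT: V₁ = nRT₁/P₁ = 15.34 L.
Isobaric, so V/T is constant: P₂ = P₁; T₂ = T₁·(V₂/V₁) = 779.5 K.
Isothermal, so P V is constant: T₃ = T₂; P₃ = P₂·(V₂/V₃) = 1.429 atm.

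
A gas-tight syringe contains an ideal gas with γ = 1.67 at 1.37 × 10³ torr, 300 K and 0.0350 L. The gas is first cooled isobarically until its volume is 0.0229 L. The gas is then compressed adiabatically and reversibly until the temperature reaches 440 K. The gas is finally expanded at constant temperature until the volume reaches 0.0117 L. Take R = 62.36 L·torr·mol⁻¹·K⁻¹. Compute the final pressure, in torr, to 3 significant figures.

P₄ ≈ 6.01e+03 torr

Isobaric, so V/T is constant: P₂ = P₁; T₂ = T₁·(V₂/V₁) = 196.3 K.
Adiabatic (γ = 1.67), T V^(γ−1) and P V^γ constant: P₃ = P₂·(T₃/T₂)^(γ/(γ−1)) = 1.025e+04 torr; V₃ = V₂·(T₂/T₃)^(1/(γ−1)) = 0.006864 L.
Isothermal, so P V is constant: T₄ = T₃; P₄ = P₃·(V₃/V₄) = 6011 torr.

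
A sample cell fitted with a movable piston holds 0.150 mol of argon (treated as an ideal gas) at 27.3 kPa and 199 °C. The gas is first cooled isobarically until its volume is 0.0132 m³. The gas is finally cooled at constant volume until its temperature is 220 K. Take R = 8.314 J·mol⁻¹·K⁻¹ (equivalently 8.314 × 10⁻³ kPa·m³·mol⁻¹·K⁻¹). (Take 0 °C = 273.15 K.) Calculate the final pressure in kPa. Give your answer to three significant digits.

P₃ ≈ 20.8 kPa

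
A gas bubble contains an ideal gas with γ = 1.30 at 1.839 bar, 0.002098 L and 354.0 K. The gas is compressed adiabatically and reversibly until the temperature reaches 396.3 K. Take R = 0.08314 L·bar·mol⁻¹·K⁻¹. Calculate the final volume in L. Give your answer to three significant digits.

Reversible adiabatic, γ = 1.30: P₂ = P₁·(T₂/T₁)^(γ/(γ−1)) = 2.999 bar; V₂ = V₁·(T₁/T₂)^(1/(γ−1)) = 0.001440 L.

V₂ ≈ 0.00144 L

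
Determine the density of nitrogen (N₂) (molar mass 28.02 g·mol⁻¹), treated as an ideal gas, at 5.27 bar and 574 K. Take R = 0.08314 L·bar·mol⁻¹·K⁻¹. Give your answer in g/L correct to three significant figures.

ρ = PM/(RT) = (5.27 × 28.02) / (0.08314 × 574.0)

ρ ≈ 3.09 g/L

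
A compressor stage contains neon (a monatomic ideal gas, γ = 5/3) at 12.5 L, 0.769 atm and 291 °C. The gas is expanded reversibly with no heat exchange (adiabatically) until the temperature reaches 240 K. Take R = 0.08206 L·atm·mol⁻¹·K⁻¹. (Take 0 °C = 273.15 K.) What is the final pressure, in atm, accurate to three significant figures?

Convert: T₁ = 564.1 K.
Adiabatic (γ = 5/3), T V^(γ−1) and P V^γ constant: P₂ = P₁·(T₂/T₁)^(γ/(γ−1)) = 0.09078 atm; V₂ = V₁·(T₁/T₂)^(1/(γ−1)) = 45.05 L.

P₂ ≈ 0.0908 atm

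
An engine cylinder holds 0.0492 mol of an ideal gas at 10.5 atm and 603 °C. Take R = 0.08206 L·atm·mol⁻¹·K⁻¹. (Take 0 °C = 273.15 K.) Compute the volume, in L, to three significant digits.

V ≈ 0.337 L

Convert: T = 876.15 K.
PV = nRT ⇒ V = nRT/P = (0.0492 × 0.08206 × 876.15) / 10.5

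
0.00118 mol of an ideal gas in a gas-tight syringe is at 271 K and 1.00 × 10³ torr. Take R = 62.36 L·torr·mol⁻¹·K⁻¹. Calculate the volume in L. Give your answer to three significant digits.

V ≈ 0.0199 L

PV = nRT ⇒ V = nRT/P = (0.00118 × 62.36 × 271) / 1.00e+03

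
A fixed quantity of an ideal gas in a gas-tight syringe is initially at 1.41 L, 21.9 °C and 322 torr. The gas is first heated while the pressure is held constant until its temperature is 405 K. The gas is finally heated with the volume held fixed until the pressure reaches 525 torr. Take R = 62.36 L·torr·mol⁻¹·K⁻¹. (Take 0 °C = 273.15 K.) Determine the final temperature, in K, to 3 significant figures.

T₃ ≈ 660 K

Convert: T₁ = 295.0 K.
P constant ⇒ V ∝ T: P₂ = P₁; V₂ = V₁·(T₂/T₁) = 1.935 L.
Isochoric, so P/T is constant: V₃ = V₂; T₃ = T₂·(P₃/P₂) = 660.3 K.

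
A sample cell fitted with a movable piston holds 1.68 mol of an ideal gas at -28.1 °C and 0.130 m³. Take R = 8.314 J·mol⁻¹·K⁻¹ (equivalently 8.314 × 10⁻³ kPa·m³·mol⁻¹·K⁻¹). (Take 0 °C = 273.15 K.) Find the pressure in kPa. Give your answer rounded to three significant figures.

Convert: T = 245.05 K.
PV = nRT ⇒ P = nRT/V = (1.68 × 8.314 × 10⁻³ × 245.05) / 0.130

P ≈ 26.3 kPa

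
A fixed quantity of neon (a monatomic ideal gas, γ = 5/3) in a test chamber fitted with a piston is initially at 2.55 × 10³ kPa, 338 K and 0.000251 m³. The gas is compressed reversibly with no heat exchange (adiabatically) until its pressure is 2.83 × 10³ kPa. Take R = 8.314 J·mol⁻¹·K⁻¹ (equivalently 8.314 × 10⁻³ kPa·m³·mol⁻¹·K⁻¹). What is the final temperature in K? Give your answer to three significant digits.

T₂ ≈ 352 K

Adiabatic (γ = 5/3), T V^(γ−1) and P V^γ constant: T₂ = T₁·(P₂/P₁)^((γ−1)/γ) = 352.4 K; V₂ = V₁·(P₁/P₂)^(1/γ) = 0.0002358 m³.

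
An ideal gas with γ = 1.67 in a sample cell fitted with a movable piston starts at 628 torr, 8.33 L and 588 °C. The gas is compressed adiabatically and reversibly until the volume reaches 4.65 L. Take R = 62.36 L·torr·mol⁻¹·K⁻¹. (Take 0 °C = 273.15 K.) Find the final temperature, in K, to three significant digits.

T₂ ≈ 1.27e+03 K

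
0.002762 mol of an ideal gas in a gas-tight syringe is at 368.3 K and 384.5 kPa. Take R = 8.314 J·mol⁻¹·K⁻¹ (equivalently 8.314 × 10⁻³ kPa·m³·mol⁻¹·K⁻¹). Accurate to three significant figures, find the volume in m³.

PV = nRT ⇒ V = nRT/P = (0.002762 × 8.314 × 10⁻³ × 368.3) / 384.5

V ≈ 2.20e-05 m³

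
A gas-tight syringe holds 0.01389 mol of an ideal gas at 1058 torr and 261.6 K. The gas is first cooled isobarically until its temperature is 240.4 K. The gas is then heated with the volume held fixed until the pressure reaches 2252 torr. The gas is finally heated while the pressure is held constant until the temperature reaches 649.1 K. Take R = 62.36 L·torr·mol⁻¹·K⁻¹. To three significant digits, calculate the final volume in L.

From PV = nRT: V₁ = nRT₁/P₁ = 0.2142 L.
Isobaric, so V/T is constant: P₂ = P₁; V₂ = V₁·(T₂/T₁) = 0.1968 L.
Isochoric, so P/T is constant: V₃ = V₂; T₃ = T₂·(P₃/P₂) = 511.7 K.
Isobaric, so V/T is constant: P₄ = P₃; V₄ = V₃·(T₄/T₃) = 0.2497 L.

V₄ ≈ 0.250 L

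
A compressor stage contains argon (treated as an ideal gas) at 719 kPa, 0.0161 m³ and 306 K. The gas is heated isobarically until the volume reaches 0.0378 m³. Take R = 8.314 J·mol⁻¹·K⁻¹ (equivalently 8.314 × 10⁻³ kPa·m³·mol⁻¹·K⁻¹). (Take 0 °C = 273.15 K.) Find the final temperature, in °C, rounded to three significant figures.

P constant ⇒ V ∝ T: P₂ = P₁; T₂ = T₁·(V₂/V₁) = 718.4 K.

T₂ ≈ 445 °C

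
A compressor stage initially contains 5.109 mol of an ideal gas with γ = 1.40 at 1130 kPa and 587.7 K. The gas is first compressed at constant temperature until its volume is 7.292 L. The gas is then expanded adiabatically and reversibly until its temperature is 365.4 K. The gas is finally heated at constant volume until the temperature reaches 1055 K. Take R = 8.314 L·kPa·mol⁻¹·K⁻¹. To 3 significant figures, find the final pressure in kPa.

P₄ ≈ 1.87e+03 kPa

From PV = nRT: V₁ = nRT₁/P₁ = 22.09 L.
Isothermal, so P V is constant: T₂ = T₁; P₂ = P₁·(V₁/V₂) = 3423 kPa.
Adiabatic (γ = 1.40), T V^(γ−1) and P V^γ constant: P₃ = P₂·(T₃/T₂)^(γ/(γ−1)) = 648.8 kPa; V₃ = V₂·(T₂/T₃)^(1/(γ−1)) = 23.92 L.
V constant ⇒ P ∝ T: V₄ = V₃; P₄ = P₃·(T₄/T₃) = 1873 kPa.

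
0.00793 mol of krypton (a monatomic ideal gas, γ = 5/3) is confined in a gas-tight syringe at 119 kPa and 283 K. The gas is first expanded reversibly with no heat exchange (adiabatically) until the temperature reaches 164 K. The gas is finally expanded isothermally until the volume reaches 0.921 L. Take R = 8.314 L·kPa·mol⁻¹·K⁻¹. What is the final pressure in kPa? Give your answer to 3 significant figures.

From PV = nRT: V₁ = nRT₁/P₁ = 0.1568 L.
Adiabatic (γ = 5/3), T V^(γ−1) and P V^γ constant: P₂ = P₁·(T₂/T₁)^(γ/(γ−1)) = 30.42 kPa; V₂ = V₁·(T₁/T₂)^(1/(γ−1)) = 0.3554 L.
T constant ⇒ Boyle's law P V = const: T₃ = T₂; P₃ = P₂·(V₂/V₃) = 11.74 kPa.

P₃ ≈ 11.7 kPa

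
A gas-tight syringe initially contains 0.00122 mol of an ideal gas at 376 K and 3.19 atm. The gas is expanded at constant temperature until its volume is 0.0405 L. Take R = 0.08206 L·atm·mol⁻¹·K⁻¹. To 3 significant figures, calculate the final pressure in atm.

P₂ ≈ 0.929 atm

From PV = nRT: V₁ = nRT₁/P₁ = 0.01180 L.
Isothermal, so P V is constant: T₂ = T₁; P₂ = P₁·(V₁/V₂) = 0.9294 atm.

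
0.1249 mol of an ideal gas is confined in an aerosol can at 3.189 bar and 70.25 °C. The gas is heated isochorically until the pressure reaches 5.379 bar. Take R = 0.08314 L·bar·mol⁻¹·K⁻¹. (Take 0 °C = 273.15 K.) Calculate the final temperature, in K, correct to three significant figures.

Convert: T₁ = 343.4 K.
From PV = nRT: V₁ = nRT₁/P₁ = 1.118 L.
Isochoric, so P/T is constant: V₂ = V₁; T₂ = T₁·(P₂/P₁) = 579.2 K.

T₂ ≈ 579 K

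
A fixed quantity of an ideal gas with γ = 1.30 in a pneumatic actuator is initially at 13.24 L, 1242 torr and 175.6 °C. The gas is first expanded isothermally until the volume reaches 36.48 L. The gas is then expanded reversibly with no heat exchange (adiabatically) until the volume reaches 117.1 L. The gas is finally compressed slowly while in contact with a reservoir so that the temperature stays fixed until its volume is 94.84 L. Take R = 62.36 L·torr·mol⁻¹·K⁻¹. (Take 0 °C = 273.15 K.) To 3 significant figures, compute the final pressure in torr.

P₄ ≈ 122 torr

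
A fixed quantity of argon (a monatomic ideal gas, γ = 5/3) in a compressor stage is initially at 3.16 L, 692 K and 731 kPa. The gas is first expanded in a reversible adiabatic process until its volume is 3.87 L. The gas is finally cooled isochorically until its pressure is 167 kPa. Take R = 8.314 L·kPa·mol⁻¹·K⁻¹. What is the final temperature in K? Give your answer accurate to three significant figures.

T₃ ≈ 194 K

Adiabatic (γ = 5/3), T V^(γ−1) and P V^γ constant: T₂ = T₁·(V₁/V₂)^(γ−1) = 604.5 K; P₂ = P₁·(V₁/V₂)^γ = 521.4 kPa.
V constant ⇒ P ∝ T: V₃ = V₂; T₃ = T₂·(P₃/P₂) = 193.6 K.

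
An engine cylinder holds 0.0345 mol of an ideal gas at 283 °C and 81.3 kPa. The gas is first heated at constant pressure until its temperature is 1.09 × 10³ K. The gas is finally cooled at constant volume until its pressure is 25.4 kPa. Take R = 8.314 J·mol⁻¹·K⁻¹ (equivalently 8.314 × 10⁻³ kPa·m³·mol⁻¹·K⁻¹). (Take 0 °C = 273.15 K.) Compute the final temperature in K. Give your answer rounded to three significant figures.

T₃ ≈ 341 K

Convert: T₁ = 556.1 K.
From PV = nRT: V₁ = nRT₁/P₁ = 0.001962 m³.
P constant ⇒ V ∝ T: P₂ = P₁; V₂ = V₁·(T₂/T₁) = 0.003846 m³.
Isochoric, so P/T is constant: V₃ = V₂; T₃ = T₂·(P₃/P₂) = 340.5 K.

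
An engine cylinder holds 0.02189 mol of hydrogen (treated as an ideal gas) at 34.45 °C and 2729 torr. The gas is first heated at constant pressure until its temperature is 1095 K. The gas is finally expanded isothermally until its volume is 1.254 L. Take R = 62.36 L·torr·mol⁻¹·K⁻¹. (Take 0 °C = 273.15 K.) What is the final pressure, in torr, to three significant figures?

Convert: T₁ = 307.6 K.
From PV = nRT: V₁ = nRT₁/P₁ = 0.1539 L.
P constant ⇒ V ∝ T: P₂ = P₁; V₂ = V₁·(T₂/T₁) = 0.5477 L.
Isothermal, so P V is constant: T₃ = T₂; P₃ = P₂·(V₂/V₃) = 1192 torr.

P₃ ≈ 1.19e+03 torr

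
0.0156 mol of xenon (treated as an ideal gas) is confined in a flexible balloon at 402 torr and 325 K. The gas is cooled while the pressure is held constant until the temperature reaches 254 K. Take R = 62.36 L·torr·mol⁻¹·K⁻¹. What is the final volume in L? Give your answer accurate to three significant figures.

V₂ ≈ 0.615 L

From PV = nRT: V₁ = nRT₁/P₁ = 0.7865 L.
P constant ⇒ V ∝ T: P₂ = P₁; V₂ = V₁·(T₂/T₁) = 0.6147 L.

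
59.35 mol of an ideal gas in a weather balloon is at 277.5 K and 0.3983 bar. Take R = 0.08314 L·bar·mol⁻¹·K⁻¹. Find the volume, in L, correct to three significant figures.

PV = nRT ⇒ V = nRT/P = (59.35 × 0.08314 × 277.5) / 0.3983

V ≈ 3.44e+03 L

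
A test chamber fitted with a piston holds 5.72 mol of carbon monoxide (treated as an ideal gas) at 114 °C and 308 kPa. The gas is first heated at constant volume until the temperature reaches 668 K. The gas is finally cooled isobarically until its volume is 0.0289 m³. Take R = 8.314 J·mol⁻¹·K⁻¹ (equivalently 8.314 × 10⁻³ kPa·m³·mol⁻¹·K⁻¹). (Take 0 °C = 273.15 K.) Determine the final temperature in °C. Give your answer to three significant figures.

Convert: T₁ = 387.1 K.
From PV = nRT: V₁ = nRT₁/P₁ = 0.05978 m³.
V constant ⇒ P ∝ T: V₂ = V₁; P₂ = P₁·(T₂/T₁) = 531.4 kPa.
P constant ⇒ V ∝ T: P₃ = P₂; T₃ = T₂·(V₃/V₂) = 323.0 K.

T₃ ≈ 49.8 °C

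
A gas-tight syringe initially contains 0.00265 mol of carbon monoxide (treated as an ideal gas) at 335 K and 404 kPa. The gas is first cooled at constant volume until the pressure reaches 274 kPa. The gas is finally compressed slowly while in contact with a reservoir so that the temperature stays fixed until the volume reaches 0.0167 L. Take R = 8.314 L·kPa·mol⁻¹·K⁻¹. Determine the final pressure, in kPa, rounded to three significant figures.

P₃ ≈ 300 kPa

From PV = nRT: V₁ = nRT₁/P₁ = 0.01827 L.
Isochoric, so P/T is constant: V₂ = V₁; T₂ = T₁·(P₂/P₁) = 227.2 K.
T constant ⇒ Boyle's law P V = const: T₃ = T₂; P₃ = P₂·(V₂/V₃) = 299.7 kPa.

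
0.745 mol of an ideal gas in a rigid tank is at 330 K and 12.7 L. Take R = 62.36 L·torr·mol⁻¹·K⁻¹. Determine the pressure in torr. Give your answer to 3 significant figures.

P ≈ 1.21e+03 torr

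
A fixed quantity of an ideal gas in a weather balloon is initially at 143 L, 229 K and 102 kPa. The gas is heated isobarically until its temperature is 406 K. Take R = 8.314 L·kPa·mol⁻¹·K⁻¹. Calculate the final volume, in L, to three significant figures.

V₂ ≈ 254 L

P constant ⇒ V ∝ T: P₂ = P₁; V₂ = V₁·(T₂/T₁) = 253.5 L.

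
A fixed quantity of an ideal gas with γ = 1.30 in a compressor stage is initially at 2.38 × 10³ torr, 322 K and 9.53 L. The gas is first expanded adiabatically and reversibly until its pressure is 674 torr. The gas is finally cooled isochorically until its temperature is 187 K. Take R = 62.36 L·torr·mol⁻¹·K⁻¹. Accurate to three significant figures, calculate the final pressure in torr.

P₃ ≈ 524 torr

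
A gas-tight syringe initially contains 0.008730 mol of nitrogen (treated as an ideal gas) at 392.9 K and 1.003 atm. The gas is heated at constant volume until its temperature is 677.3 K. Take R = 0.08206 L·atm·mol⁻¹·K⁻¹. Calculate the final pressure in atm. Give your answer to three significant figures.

P₂ ≈ 1.73 atm

From PV = nRT: V₁ = nRT₁/P₁ = 0.2806 L.
V constant ⇒ P ∝ T: V₂ = V₁; P₂ = P₁·(T₂/T₁) = 1.729 atm.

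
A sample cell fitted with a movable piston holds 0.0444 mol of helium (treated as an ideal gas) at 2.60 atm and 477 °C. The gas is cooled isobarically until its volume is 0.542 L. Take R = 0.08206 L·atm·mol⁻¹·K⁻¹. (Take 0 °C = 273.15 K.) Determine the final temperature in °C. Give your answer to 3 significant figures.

T₂ ≈ 114 °C

Convert: T₁ = 750.1 K.
From PV = nRT: V₁ = nRT₁/P₁ = 1.051 L.
P constant ⇒ V ∝ T: P₂ = P₁; T₂ = T₁·(V₂/V₁) = 386.8 K.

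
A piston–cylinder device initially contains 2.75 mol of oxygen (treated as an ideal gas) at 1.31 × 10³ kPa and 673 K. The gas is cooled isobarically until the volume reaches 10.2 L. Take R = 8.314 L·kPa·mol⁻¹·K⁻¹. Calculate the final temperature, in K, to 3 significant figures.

From PV = nRT: V₁ = nRT₁/P₁ = 11.75 L.
P constant ⇒ V ∝ T: P₂ = P₁; T₂ = T₁·(V₂/V₁) = 584.4 K.

T₂ ≈ 584 K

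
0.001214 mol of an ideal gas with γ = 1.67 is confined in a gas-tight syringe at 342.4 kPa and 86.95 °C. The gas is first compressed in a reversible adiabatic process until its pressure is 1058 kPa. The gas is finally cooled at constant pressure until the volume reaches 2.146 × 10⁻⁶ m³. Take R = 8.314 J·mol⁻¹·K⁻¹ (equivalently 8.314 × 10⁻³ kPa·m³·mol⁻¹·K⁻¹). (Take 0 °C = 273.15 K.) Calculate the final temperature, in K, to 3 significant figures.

Convert: T₁ = 360.1 K.
From PV = nRT: V₁ = nRT₁/P₁ = 1.061e-05 m³.
Adiabatic (γ = 1.67), T V^(γ−1) and P V^γ constant: T₂ = T₁·(P₂/P₁)^((γ−1)/γ) = 566.2 K; V₂ = V₁·(P₁/P₂)^(1/γ) = 5.402e-06 m³.
P constant ⇒ V ∝ T: P₃ = P₂; T₃ = T₂·(V₃/V₂) = 225.0 K.

T₃ ≈ 225 K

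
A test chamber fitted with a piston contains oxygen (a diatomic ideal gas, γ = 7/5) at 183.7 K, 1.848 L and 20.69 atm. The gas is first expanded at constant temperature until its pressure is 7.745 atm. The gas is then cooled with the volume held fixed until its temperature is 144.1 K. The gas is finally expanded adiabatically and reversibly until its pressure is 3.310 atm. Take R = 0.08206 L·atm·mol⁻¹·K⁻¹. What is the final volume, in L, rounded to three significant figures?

V₄ ≈ 7.62 L

T constant ⇒ Boyle's law P V = const: T₂ = T₁; V₂ = V₁·(P₁/P₂) = 4.937 L.
Isochoric, so P/T is constant: V₃ = V₂; P₃ = P₂·(T₃/T₂) = 6.075 atm.
Reversible adiabatic, γ = 7/5: T₄ = T₃·(P₄/P₃)^((γ−1)/γ) = 121.1 K; V₄ = V₃·(P₃/P₄)^(1/γ) = 7.618 L.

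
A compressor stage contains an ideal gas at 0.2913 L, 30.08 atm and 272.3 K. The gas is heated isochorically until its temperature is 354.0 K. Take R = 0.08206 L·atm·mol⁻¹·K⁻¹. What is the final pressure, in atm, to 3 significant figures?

Isochoric, so P/T is constant: V₂ = V₁; P₂ = P₁·(T₂/T₁) = 39.11 atm.

P₂ ≈ 39.1 atm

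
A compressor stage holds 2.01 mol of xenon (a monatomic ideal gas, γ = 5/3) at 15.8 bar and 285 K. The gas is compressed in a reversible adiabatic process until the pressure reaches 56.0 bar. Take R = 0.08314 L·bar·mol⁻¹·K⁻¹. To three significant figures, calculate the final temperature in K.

From PV = nRT: V₁ = nRT₁/P₁ = 3.014 L.
Adiabatic (γ = 5/3), T V^(γ−1) and P V^γ constant: T₂ = T₁·(P₂/P₁)^((γ−1)/γ) = 472.8 K; V₂ = V₁·(P₁/P₂)^(1/γ) = 1.411 L.

T₂ ≈ 473 K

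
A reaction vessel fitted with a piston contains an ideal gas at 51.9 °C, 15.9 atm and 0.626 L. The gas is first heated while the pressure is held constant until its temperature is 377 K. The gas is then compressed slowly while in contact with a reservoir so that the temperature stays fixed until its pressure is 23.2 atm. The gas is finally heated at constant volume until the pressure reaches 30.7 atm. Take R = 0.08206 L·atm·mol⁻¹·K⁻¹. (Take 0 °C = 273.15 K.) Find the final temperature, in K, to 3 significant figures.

T₄ ≈ 499 K

Convert: T₁ = 325.0 K.
Isobaric, so V/T is constant: P₂ = P₁; V₂ = V₁·(T₂/T₁) = 0.7260 L.
Isothermal, so P V is constant: T₃ = T₂; V₃ = V₂·(P₂/P₃) = 0.4976 L.
Isochoric, so P/T is constant: V₄ = V₃; T₄ = T₃·(P₄/P₃) = 498.9 K.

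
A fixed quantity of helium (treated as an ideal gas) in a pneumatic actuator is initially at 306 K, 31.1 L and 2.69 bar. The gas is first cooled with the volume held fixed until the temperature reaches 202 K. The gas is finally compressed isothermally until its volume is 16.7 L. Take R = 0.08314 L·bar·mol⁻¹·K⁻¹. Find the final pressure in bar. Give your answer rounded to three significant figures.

V constant ⇒ P ∝ T: V₂ = V₁; P₂ = P₁·(T₂/T₁) = 1.776 bar.
T constant ⇒ Boyle's law P V = const: T₃ = T₂; P₃ = P₂·(V₂/V₃) = 3.307 bar.

P₃ ≈ 3.31 bar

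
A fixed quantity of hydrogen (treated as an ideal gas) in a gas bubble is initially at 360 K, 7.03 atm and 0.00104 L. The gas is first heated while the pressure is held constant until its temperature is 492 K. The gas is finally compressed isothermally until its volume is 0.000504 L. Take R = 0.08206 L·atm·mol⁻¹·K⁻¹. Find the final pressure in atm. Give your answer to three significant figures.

P constant ⇒ V ∝ T: P₂ = P₁; V₂ = V₁·(T₂/T₁) = 0.001421 L.
Isothermal, so P V is constant: T₃ = T₂; P₃ = P₂·(V₂/V₃) = 19.83 atm.

P₃ ≈ 19.8 atm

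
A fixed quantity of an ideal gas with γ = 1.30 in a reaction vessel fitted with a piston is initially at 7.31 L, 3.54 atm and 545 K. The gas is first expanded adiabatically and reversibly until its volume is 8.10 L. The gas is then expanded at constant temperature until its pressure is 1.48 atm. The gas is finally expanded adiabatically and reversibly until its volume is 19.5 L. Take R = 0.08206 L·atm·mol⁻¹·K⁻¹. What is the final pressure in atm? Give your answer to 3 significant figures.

P₄ ≈ 1.23 atm

Adiabatic (γ = 1.30), T V^(γ−1) and P V^γ constant: T₂ = T₁·(V₁/V₂)^(γ−1) = 528.5 K; P₂ = P₁·(V₁/V₂)^γ = 3.098 atm.
T constant ⇒ Boyle's law P V = const: T₃ = T₂; V₃ = V₂·(P₂/P₃) = 16.95 L.
Reversible adiabatic, γ = 1.30: T₄ = T₃·(V₃/V₄)^(γ−1) = 506.8 K; P₄ = P₃·(V₃/V₄)^γ = 1.234 atm.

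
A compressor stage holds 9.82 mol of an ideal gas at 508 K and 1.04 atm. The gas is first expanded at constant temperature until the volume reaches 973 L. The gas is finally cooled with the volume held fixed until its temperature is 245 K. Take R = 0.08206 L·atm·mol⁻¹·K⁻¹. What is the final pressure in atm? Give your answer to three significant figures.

P₃ ≈ 0.203 atm

From PV = nRT: V₁ = nRT₁/P₁ = 393.6 L.
T constant ⇒ Boyle's law P V = const: T₂ = T₁; P₂ = P₁·(V₁/V₂) = 0.4207 atm.
Isochoric, so P/T is constant: V₃ = V₂; P₃ = P₂·(T₃/T₂) = 0.2029 atm.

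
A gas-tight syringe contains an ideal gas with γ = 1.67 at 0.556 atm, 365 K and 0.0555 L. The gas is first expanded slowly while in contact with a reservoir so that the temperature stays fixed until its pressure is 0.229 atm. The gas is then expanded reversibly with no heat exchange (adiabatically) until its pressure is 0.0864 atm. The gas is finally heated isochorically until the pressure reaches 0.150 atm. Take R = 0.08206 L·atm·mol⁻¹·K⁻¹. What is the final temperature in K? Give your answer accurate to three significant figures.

T₄ ≈ 429 K

Isothermal, so P V is constant: T₂ = T₁; V₂ = V₁·(P₁/P₂) = 0.1348 L.
Reversible adiabatic, γ = 1.67: T₃ = T₂·(P₃/P₂)^((γ−1)/γ) = 246.9 K; V₃ = V₂·(P₂/P₃)^(1/γ) = 0.2416 L.
Isochoric, so P/T is constant: V₄ = V₃; T₄ = T₃·(P₄/P₃) = 428.6 K.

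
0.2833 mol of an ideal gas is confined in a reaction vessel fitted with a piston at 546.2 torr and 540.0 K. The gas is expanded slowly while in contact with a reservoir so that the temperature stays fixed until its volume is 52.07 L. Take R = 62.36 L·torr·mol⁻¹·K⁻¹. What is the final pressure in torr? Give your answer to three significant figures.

From PV = nRT: V₁ = nRT₁/P₁ = 17.47 L.
T constant ⇒ Boyle's law P V = const: T₂ = T₁; P₂ = P₁·(V₁/V₂) = 183.2 torr.

P₂ ≈ 183 torr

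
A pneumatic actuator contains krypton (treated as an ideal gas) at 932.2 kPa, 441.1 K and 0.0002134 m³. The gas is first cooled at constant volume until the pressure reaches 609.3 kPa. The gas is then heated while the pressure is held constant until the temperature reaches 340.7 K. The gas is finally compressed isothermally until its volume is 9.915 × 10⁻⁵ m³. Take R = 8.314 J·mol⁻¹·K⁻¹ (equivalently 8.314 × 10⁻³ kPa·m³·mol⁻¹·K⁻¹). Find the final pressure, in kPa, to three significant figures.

V constant ⇒ P ∝ T: V₂ = V₁; T₂ = T₁·(P₂/P₁) = 288.3 K.
P constant ⇒ V ∝ T: P₃ = P₂; V₃ = V₂·(T₃/T₂) = 0.0002522 m³.
T constant ⇒ Boyle's law P V = const: T₄ = T₃; P₄ = P₃·(V₃/V₄) = 1550 kPa.

P₄ ≈ 1.55e+03 kPa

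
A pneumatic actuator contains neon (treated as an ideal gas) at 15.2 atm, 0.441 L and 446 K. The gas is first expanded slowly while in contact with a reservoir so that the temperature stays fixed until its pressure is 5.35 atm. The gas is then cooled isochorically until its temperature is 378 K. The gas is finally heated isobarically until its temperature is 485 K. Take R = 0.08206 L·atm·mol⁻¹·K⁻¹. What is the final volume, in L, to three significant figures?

T constant ⇒ Boyle's law P V = const: T₂ = T₁; V₂ = V₁·(P₁/P₂) = 1.253 L.
Isochoric, so P/T is constant: V₃ = V₂; P₃ = P₂·(T₃/T₂) = 4.534 atm.
P constant ⇒ V ∝ T: P₄ = P₃; V₄ = V₃·(T₄/T₃) = 1.608 L.

V₄ ≈ 1.61 L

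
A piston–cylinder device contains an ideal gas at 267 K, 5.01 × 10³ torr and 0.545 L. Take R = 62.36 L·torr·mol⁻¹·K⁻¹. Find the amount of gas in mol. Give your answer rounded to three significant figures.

n ≈ 0.164 mol

PV = nRT ⇒ n = PV/(RT) = (5.01e+03 × 0.545) / (62.36 × 267)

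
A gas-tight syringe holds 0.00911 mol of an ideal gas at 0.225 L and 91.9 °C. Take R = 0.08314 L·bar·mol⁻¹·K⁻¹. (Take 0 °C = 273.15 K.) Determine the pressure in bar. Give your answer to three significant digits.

Convert: T = 365.05 K.
PV = nRT ⇒ P = nRT/V = (0.00911 × 0.08314 × 365.05) / 0.225

P ≈ 1.23 bar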